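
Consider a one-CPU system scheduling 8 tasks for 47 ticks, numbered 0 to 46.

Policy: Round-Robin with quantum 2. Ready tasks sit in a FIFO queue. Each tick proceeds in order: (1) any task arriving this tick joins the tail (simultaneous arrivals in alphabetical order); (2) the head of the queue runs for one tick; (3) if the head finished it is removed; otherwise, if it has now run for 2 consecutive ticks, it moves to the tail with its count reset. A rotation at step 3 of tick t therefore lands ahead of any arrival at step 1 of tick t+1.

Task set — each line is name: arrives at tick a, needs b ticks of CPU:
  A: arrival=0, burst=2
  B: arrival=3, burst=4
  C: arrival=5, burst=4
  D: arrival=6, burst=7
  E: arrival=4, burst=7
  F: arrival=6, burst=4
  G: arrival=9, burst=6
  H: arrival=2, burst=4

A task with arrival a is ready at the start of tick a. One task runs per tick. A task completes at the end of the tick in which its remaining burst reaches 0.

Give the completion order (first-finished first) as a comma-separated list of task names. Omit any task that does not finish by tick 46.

t=0: queue=[A] q_used=0 → run A
t=1: queue=[A] q_used=1 → run A
t=2: queue=[H] q_used=0 → run H
t=3: queue=[H,B] q_used=1 → run H
t=4: queue=[B,H,E] q_used=0 → run B
t=5: queue=[B,H,E,C] q_used=1 → run B
t=6: queue=[H,E,C,B,D,F] q_used=0 → run H
t=7: queue=[H,E,C,B,D,F] q_used=1 → run H
t=8: queue=[E,C,B,D,F] q_used=0 → run E
t=9: queue=[E,C,B,D,F,G] q_used=1 → run E
t=10: queue=[C,B,D,F,G,E] q_used=0 → run C
t=11: queue=[C,B,D,F,G,E] q_used=1 → run C
t=12: queue=[B,D,F,G,E,C] q_used=0 → run B
t=13: queue=[B,D,F,G,E,C] q_used=1 → run B
t=14: queue=[D,F,G,E,C] q_used=0 → run D
t=15: queue=[D,F,G,E,C] q_used=1 → run D
t=16: queue=[F,G,E,C,D] q_used=0 → run F
t=17: queue=[F,G,E,C,D] q_used=1 → run F
t=18: queue=[G,E,C,D,F] q_used=0 → run G
t=19: queue=[G,E,C,D,F] q_used=1 → run G
t=20: queue=[E,C,D,F,G] q_used=0 → run E
t=21: queue=[E,C,D,F,G] q_used=1 → run E
t=22: queue=[C,D,F,G,E] q_used=0 → run C
t=23: queue=[C,D,F,G,E] q_used=1 → run C
t=24: queue=[D,F,G,E] q_used=0 → run D
t=25: queue=[D,F,G,E] q_used=1 → run D
t=26: queue=[F,G,E,D] q_used=0 → run F
t=27: queue=[F,G,E,D] q_used=1 → run F
t=28: queue=[G,E,D] q_used=0 → run G
t=29: queue=[G,E,D] q_used=1 → run G
t=30: queue=[E,D,G] q_used=0 → run E
t=31: queue=[E,D,G] q_used=1 → run E
t=32: queue=[D,G,E] q_used=0 → run D
t=33: queue=[D,G,E] q_used=1 → run D
t=34: queue=[G,E,D] q_used=0 → run G
t=35: queue=[G,E,D] q_used=1 → run G
t=36: queue=[E,D] q_used=0 → run E
t=37: queue=[D] q_used=0 → run D
t=38: (idle)
t=39: (idle)
t=40: (idle)
t=41: (idle)
t=42: (idle)
t=43: (idle)
t=44: (idle)
t=45: (idle)
t=46: (idle)

completion order = A, H, B, C, F, G, E, D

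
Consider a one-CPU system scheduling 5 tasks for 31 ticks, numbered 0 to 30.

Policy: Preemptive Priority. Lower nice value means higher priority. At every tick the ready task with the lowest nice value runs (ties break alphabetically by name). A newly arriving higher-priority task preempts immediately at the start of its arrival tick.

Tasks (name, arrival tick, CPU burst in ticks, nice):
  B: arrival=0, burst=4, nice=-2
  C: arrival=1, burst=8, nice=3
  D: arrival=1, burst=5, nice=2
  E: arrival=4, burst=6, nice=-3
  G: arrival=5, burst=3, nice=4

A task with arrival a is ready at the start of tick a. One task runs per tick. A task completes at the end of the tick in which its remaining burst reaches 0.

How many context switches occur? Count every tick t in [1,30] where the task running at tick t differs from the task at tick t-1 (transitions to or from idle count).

t=0: ready={B} → run B
t=1: ready={B,C,D} → run B
t=2: ready={B,C,D} → run B
t=3: ready={B,C,D} → run B
t=4: ready={C,D,E} → run E
t=5: ready={C,D,E,G} → run E
t=6: ready={C,D,E,G} → run E
t=7: ready={C,D,E,G} → run E
t=8: ready={C,D,E,G} → run E
t=9: ready={C,D,E,G} → run E
t=10: ready={C,D,G} → run D
t=11: ready={C,D,G} → run D
t=12: ready={C,D,G} → run D
t=13: ready={C,D,G} → run D
t=14: ready={C,D,G} → run D
t=15: ready={C,G} → run C
t=16: ready={C,G} → run C
t=17: ready={C,G} → run C
t=18: ready={C,G} → run C
t=19: ready={C,G} → run C
t=20: ready={C,G} → run C
t=21: ready={C,G} → run C
t=22: ready={C,G} → run C
t=23: ready={G} → run G
t=24: ready={G} → run G
t=25: ready={G} → run G
t=26: (idle)
t=27: (idle)
t=28: (idle)
t=29: (idle)
t=30: (idle)

context switches = 5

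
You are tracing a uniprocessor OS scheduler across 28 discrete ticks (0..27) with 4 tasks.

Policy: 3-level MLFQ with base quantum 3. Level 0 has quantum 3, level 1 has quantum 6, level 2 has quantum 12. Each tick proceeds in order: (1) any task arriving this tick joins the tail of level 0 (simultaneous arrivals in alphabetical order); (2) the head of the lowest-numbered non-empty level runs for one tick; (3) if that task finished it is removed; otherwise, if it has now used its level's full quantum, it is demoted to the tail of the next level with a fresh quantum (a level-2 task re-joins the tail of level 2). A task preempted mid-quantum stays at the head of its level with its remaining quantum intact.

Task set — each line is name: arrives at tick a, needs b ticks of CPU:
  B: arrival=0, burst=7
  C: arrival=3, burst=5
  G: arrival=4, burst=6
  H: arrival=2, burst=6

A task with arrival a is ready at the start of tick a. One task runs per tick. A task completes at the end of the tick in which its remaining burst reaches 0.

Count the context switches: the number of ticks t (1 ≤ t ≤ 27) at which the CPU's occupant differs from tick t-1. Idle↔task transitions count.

context switches = 8

t=0: L0/L1/L2 = B/-/- → run B
t=1: L0/L1/L2 = B/-/- → run B
t=2: L0/L1/L2 = BH/-/- → run B
t=3: L0/L1/L2 = HC/B/- → run H
t=4: L0/L1/L2 = HCG/B/- → run H
t=5: L0/L1/L2 = HCG/B/- → run H
t=6: L0/L1/L2 = CG/BH/- → run C
t=7: L0/L1/L2 = CG/BH/- → run C
t=8: L0/L1/L2 = CG/BH/- → run C
t=9: L0/L1/L2 = G/BHC/- → run G
t=10: L0/L1/L2 = G/BHC/- → run G
t=11: L0/L1/L2 = G/BHC/- → run G
t=12: L0/L1/L2 = -/BHCG/- → run B
t=13: L0/L1/L2 = -/BHCG/- → run B
t=14: L0/L1/L2 = -/BHCG/- → run B
t=15: L0/L1/L2 = -/BHCG/- → run B
t=16: L0/L1/L2 = -/HCG/- → run H
t=17: L0/L1/L2 = -/HCG/- → run H
t=18: L0/L1/L2 = -/HCG/- → run H
t=19: L0/L1/L2 = -/CG/- → run C
t=20: L0/L1/L2 = -/CG/- → run C
t=21: L0/L1/L2 = -/G/- → run G
t=22: L0/L1/L2 = -/G/- → run G
t=23: L0/L1/L2 = -/G/- → run G
t=24: (idle)
t=25: (idle)
t=26: (idle)
t=27: (idle)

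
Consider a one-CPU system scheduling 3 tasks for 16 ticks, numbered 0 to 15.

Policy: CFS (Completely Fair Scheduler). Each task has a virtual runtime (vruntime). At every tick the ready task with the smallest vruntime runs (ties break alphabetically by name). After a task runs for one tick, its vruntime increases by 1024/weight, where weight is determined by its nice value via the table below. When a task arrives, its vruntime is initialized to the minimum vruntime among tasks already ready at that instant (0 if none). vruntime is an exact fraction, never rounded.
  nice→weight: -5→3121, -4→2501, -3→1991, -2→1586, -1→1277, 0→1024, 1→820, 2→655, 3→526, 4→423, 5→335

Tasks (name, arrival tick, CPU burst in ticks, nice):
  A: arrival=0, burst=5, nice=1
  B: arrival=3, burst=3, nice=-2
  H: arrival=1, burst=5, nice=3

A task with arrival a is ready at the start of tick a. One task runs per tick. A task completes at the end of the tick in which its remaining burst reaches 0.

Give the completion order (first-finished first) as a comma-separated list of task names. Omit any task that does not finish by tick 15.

t=0: vr[A=0] → run A
t=1: vr[A=256/205 H=256/205] → run A
t=2: vr[A=512/205 H=256/205] → run H
t=3: vr[A=512/205 B=512/205 H=172288/53915] → run A
t=4: vr[A=768/205 B=512/205 H=172288/53915] → run B
t=5: vr[A=768/205 B=510976/162565 H=172288/53915] → run B
t=6: vr[A=768/205 B=615936/162565 H=172288/53915] → run H
t=7: vr[A=768/205 B=615936/162565 H=277248/53915] → run A
t=8: vr[A=1024/205 B=615936/162565 H=277248/53915] → run B
t=9: vr[A=1024/205 H=277248/53915] → run A
t=10: vr[H=277248/53915] → run H
t=11: vr[H=382208/53915] → run H
t=12: vr[H=487168/53915] → run H
t=13: (idle)
t=14: (idle)
t=15: (idle)

completion order = B, A, H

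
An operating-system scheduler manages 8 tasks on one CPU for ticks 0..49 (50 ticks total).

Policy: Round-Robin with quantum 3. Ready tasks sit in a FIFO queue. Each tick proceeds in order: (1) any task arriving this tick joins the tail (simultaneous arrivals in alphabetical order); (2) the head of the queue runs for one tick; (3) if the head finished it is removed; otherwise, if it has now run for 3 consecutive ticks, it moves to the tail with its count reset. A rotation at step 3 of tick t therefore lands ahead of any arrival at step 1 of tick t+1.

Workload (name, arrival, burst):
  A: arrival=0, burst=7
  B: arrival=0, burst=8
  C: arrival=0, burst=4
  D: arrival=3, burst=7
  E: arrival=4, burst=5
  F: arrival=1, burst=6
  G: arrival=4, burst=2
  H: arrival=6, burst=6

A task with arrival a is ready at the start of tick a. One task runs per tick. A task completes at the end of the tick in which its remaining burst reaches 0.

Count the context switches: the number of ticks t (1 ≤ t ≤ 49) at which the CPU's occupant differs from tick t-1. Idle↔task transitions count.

t=0: queue=[A,B,C] q_used=0 → run A
t=1: queue=[A,B,C,F] q_used=1 → run A
t=2: queue=[A,B,C,F] q_used=2 → run A
t=3: queue=[B,C,F,A,D] q_used=0 → run B
t=4: queue=[B,C,F,A,D,E,G] q_used=1 → run B
t=5: queue=[B,C,F,A,D,E,G] q_used=2 → run B
t=6: queue=[C,F,A,D,E,G,B,H] q_used=0 → run C
t=7: queue=[C,F,A,D,E,G,B,H] q_used=1 → run C
t=8: queue=[C,F,A,D,E,G,B,H] q_used=2 → run C
t=9: queue=[F,A,D,E,G,B,H,C] q_used=0 → run F
t=10: queue=[F,A,D,E,G,B,H,C] q_used=1 → run F
t=11: queue=[F,A,D,E,G,B,H,C] q_used=2 → run F
t=12: queue=[A,D,E,G,B,H,C,F] q_used=0 → run A
t=13: queue=[A,D,E,G,B,H,C,F] q_used=1 → run A
t=14: queue=[A,D,E,G,B,H,C,F] q_used=2 → run A
t=15: queue=[D,E,G,B,H,C,F,A] q_used=0 → run D
t=16: queue=[D,E,G,B,H,C,F,A] q_used=1 → run D
t=17: queue=[D,E,G,B,H,C,F,A] q_used=2 → run D
t=18: queue=[E,G,B,H,C,F,A,D] q_used=0 → run E
t=19: queue=[E,G,B,H,C,F,A,D] q_used=1 → run E
t=20: queue=[E,G,B,H,C,F,A,D] q_used=2 → run E
t=21: queue=[G,B,H,C,F,A,D,E] q_used=0 → run G
t=22: queue=[G,B,H,C,F,A,D,E] q_used=1 → run G
t=23: queue=[B,H,C,F,A,D,E] q_used=0 → run B
t=24: queue=[B,H,C,F,A,D,E] q_used=1 → run B
t=25: queue=[B,H,C,F,A,D,E] q_used=2 → run B
t=26: queue=[H,C,F,A,D,E,B] q_used=0 → run H
t=27: queue=[H,C,F,A,D,E,B] q_used=1 → run H
t=28: queue=[H,C,F,A,D,E,B] q_used=2 → run H
t=29: queue=[C,F,A,D,E,B,H] q_used=0 → run C
t=30: queue=[F,A,D,E,B,H] q_used=0 → run F
t=31: queue=[F,A,D,E,B,H] q_used=1 → run F
t=32: queue=[F,A,D,E,B,H] q_used=2 → run F
t=33: queue=[A,D,E,B,H] q_used=0 → run A
t=34: queue=[D,E,B,H] q_used=0 → run D
t=35: queue=[D,E,B,H] q_used=1 → run D
t=36: queue=[D,E,B,H] q_used=2 → run D
t=37: queue=[E,B,H,D] q_used=0 → run E
t=38: queue=[E,B,H,D] q_used=1 → run E
t=39: queue=[B,H,D] q_used=0 → run B
t=40: queue=[B,H,D] q_used=1 → run B
t=41: queue=[H,D] q_used=0 → run H
t=42: queue=[H,D] q_used=1 → run H
t=43: queue=[H,D] q_used=2 → run H
t=44: queue=[D] q_used=0 → run D
t=45: (idle)
t=46: (idle)
t=47: (idle)
t=48: (idle)
t=49: (idle)

context switches = 18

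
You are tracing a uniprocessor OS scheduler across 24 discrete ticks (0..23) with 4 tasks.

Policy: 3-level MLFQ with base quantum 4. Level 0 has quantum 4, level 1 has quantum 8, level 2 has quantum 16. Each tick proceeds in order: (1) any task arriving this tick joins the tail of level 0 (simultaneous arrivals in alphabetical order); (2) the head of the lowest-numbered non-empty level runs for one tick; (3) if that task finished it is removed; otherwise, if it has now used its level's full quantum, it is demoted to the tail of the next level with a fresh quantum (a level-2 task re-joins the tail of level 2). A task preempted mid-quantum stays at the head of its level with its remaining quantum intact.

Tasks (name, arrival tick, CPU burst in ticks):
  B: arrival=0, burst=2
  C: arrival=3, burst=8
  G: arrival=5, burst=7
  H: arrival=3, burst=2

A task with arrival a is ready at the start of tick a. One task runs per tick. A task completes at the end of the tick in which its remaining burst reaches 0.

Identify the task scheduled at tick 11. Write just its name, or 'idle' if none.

t=0: L0/L1/L2 = B/-/- → run B
t=1: L0/L1/L2 = B/-/- → run B
t=2: (idle)
t=3: L0/L1/L2 = CH/-/- → run C
t=4: L0/L1/L2 = CH/-/- → run C
t=5: L0/L1/L2 = CHG/-/- → run C
t=6: L0/L1/L2 = CHG/-/- → run C
t=7: L0/L1/L2 = HG/C/- → run H
t=8: L0/L1/L2 = HG/C/- → run H
t=9: L0/L1/L2 = G/C/- → run G
t=10: L0/L1/L2 = G/C/- → run G
t=11: L0/L1/L2 = G/C/- → run G
t=12: L0/L1/L2 = G/C/- → run G
t=13: L0/L1/L2 = -/CG/- → run C
t=14: L0/L1/L2 = -/CG/- → run C
t=15: L0/L1/L2 = -/CG/- → run C
t=16: L0/L1/L2 = -/CG/- → run C
t=17: L0/L1/L2 = -/G/- → run G
t=18: L0/L1/L2 = -/G/- → run G
t=19: L0/L1/L2 = -/G/- → run G
t=20: (idle)
t=21: (idle)
t=22: (idle)
t=23: (idle)

running at tick 11 = G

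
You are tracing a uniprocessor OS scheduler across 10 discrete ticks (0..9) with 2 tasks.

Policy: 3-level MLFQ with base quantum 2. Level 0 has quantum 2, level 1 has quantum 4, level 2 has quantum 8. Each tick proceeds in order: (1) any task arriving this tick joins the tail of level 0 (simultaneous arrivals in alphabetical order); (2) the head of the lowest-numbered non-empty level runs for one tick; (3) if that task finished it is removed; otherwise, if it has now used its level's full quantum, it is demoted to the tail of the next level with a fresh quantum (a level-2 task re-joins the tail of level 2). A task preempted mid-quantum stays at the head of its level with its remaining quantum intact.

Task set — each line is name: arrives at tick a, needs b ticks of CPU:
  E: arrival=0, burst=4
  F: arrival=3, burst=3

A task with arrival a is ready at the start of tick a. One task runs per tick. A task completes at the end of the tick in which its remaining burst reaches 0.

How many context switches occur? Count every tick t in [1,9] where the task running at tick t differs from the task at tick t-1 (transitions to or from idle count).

t=0: L0/L1/L2 = E/-/- → run E
t=1: L0/L1/L2 = E/-/- → run E
t=2: L0/L1/L2 = -/E/- → run E
t=3: L0/L1/L2 = F/E/- → run F
t=4: L0/L1/L2 = F/E/- → run F
t=5: L0/L1/L2 = -/EF/- → run E
t=6: L0/L1/L2 = -/F/- → run F
t=7: (idle)
t=8: (idle)
t=9: (idle)

context switches = 4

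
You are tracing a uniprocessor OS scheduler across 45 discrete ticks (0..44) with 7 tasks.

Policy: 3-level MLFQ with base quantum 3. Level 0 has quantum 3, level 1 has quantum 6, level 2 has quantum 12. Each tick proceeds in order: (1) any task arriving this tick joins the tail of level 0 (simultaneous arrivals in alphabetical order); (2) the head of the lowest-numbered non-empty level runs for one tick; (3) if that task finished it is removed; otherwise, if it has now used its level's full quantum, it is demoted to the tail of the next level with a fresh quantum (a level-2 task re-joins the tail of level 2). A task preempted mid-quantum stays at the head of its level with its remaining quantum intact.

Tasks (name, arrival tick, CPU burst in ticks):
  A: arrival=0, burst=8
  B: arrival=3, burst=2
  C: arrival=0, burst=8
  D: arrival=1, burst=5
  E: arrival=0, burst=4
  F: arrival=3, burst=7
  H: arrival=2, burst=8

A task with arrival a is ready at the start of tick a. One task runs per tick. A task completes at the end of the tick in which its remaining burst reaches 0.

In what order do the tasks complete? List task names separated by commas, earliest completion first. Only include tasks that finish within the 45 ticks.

completion order = B, A, C, E, D, H, F

t=0: L0/L1/L2 = ACE/-/- → run A
t=1: L0/L1/L2 = ACED/-/- → run A
t=2: L0/L1/L2 = ACEDH/-/- → run A
t=3: L0/L1/L2 = CEDHBF/A/- → run C
t=4: L0/L1/L2 = CEDHBF/A/- → run C
t=5: L0/L1/L2 = CEDHBF/A/- → run C
t=6: L0/L1/L2 = EDHBF/AC/- → run E
t=7: L0/L1/L2 = EDHBF/AC/- → run E
t=8: L0/L1/L2 = EDHBF/AC/- → run E
t=9: L0/L1/L2 = DHBF/ACE/- → run D
t=10: L0/L1/L2 = DHBF/ACE/- → run D
t=11: L0/L1/L2 = DHBF/ACE/- → run D
t=12: L0/L1/L2 = HBF/ACED/- → run H
t=13: L0/L1/L2 = HBF/ACED/- → run H
t=14: L0/L1/L2 = HBF/ACED/- → run H
t=15: L0/L1/L2 = BF/ACEDH/- → run B
t=16: L0/L1/L2 = BF/ACEDH/- → run B
t=17: L0/L1/L2 = F/ACEDH/- → run F
t=18: L0/L1/L2 = F/ACEDH/- → run F
t=19: L0/L1/L2 = F/ACEDH/- → run F
t=20: L0/L1/L2 = -/ACEDHF/- → run A
t=21: L0/L1/L2 = -/ACEDHF/- → run A
t=22: L0/L1/L2 = -/ACEDHF/- → run A
t=23: L0/L1/L2 = -/ACEDHF/- → run A
t=24: L0/L1/L2 = -/ACEDHF/- → run A
t=25: L0/L1/L2 = -/CEDHF/- → run C
t=26: L0/L1/L2 = -/CEDHF/- → run C
t=27: L0/L1/L2 = -/CEDHF/- → run C
t=28: L0/L1/L2 = -/CEDHF/- → run C
t=29: L0/L1/L2 = -/CEDHF/- → run C
t=30: L0/L1/L2 = -/EDHF/- → run E
t=31: L0/L1/L2 = -/DHF/- → run D
t=32: L0/L1/L2 = -/DHF/- → run D
t=33: L0/L1/L2 = -/HF/- → run H
t=34: L0/L1/L2 = -/HF/- → run H
t=35: L0/L1/L2 = -/HF/- → run H
t=36: L0/L1/L2 = -/HF/- → run H
t=37: L0/L1/L2 = -/HF/- → run H
t=38: L0/L1/L2 = -/F/- → run F
t=39: L0/L1/L2 = -/F/- → run F
t=40: L0/L1/L2 = -/F/- → run F
t=41: L0/L1/L2 = -/F/- → run F
t=42: (idle)
t=43: (idle)
t=44: (idle)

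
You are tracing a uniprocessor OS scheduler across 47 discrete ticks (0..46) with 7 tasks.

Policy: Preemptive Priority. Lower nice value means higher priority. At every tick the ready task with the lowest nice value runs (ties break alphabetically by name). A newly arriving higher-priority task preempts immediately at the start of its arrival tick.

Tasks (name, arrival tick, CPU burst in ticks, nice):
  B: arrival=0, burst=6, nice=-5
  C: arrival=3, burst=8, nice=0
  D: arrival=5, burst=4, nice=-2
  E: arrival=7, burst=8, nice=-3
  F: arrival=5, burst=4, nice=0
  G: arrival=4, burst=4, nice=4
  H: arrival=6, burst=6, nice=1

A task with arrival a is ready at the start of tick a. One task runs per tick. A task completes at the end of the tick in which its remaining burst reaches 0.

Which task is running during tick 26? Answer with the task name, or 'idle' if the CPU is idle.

t=0: ready={B} → run B
t=1: ready={B} → run B
t=2: ready={B} → run B
t=3: ready={B,C} → run B
t=4: ready={B,C,G} → run B
t=5: ready={B,C,D,F,G} → run B
t=6: ready={C,D,F,G,H} → run D
t=7: ready={C,D,E,F,G,H} → run E
t=8: ready={C,D,E,F,G,H} → run E
t=9: ready={C,D,E,F,G,H} → run E
t=10: ready={C,D,E,F,G,H} → run E
t=11: ready={C,D,E,F,G,H} → run E
t=12: ready={C,D,E,F,G,H} → run E
t=13: ready={C,D,E,F,G,H} → run E
t=14: ready={C,D,E,F,G,H} → run E
t=15: ready={C,D,F,G,H} → run D
t=16: ready={C,D,F,G,H} → run D
t=17: ready={C,D,F,G,H} → run D
t=18: ready={C,F,G,H} → run C
t=19: ready={C,F,G,H} → run C
t=20: ready={C,F,G,H} → run C
t=21: ready={C,F,G,H} → run C
t=22: ready={C,F,G,H} → run C
t=23: ready={C,F,G,H} → run C
t=24: ready={C,F,G,H} → run C
t=25: ready={C,F,G,H} → run C
t=26: ready={F,G,H} → run F
t=27: ready={F,G,H} → run F
t=28: ready={F,G,H} → run F
t=29: ready={F,G,H} → run F
t=30: ready={G,H} → run H
t=31: ready={G,H} → run H
t=32: ready={G,H} → run H
t=33: ready={G,H} → run H
t=34: ready={G,H} → run H
t=35: ready={G,H} → run H
t=36: ready={G} → run G
t=37: ready={G} → run G
t=38: ready={G} → run G
t=39: ready={G} → run G
t=40: (idle)
t=41: (idle)
t=42: (idle)
t=43: (idle)
t=44: (idle)
t=45: (idle)
t=46: (idle)

running at tick 26 = F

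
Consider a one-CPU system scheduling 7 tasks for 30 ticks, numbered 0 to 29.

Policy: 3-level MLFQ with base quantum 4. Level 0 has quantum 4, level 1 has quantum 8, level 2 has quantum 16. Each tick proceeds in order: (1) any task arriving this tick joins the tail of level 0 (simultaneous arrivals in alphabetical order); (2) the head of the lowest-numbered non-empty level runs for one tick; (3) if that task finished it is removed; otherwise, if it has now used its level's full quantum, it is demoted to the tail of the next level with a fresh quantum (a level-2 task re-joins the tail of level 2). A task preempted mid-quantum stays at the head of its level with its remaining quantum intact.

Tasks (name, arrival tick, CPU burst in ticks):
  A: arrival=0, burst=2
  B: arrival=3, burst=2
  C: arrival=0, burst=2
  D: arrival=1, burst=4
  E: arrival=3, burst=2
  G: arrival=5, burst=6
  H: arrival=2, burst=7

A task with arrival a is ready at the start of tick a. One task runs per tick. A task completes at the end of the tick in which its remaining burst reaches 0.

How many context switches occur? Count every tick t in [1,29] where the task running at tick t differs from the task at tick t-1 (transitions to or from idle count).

context switches = 9

t=0: L0/L1/L2 = AC/-/- → run A
t=1: L0/L1/L2 = ACD/-/- → run A
t=2: L0/L1/L2 = CDH/-/- → run C
t=3: L0/L1/L2 = CDHBE/-/- → run C
t=4: L0/L1/L2 = DHBE/-/- → run D
t=5: L0/L1/L2 = DHBEG/-/- → run D
t=6: L0/L1/L2 = DHBEG/-/- → run D
t=7: L0/L1/L2 = DHBEG/-/- → run D
t=8: L0/L1/L2 = HBEG/-/- → run H
t=9: L0/L1/L2 = HBEG/-/- → run H
t=10: L0/L1/L2 = HBEG/-/- → run H
t=11: L0/L1/L2 = HBEG/-/- → run H
t=12: L0/L1/L2 = BEG/H/- → run B
t=13: L0/L1/L2 = BEG/H/- → run B
t=14: L0/L1/L2 = EG/H/- → run E
t=15: L0/L1/L2 = EG/H/- → run E
t=16: L0/L1/L2 = G/H/- → run G
t=17: L0/L1/L2 = G/H/- → run G
t=18: L0/L1/L2 = G/H/- → run G
t=19: L0/L1/L2 = G/H/- → run G
t=20: L0/L1/L2 = -/HG/- → run H
t=21: L0/L1/L2 = -/HG/- → run H
t=22: L0/L1/L2 = -/HG/- → run H
t=23: L0/L1/L2 = -/G/- → run G
t=24: L0/L1/L2 = -/G/- → run G
t=25: (idle)
t=26: (idle)
t=27: (idle)
t=28: (idle)
t=29: (idle)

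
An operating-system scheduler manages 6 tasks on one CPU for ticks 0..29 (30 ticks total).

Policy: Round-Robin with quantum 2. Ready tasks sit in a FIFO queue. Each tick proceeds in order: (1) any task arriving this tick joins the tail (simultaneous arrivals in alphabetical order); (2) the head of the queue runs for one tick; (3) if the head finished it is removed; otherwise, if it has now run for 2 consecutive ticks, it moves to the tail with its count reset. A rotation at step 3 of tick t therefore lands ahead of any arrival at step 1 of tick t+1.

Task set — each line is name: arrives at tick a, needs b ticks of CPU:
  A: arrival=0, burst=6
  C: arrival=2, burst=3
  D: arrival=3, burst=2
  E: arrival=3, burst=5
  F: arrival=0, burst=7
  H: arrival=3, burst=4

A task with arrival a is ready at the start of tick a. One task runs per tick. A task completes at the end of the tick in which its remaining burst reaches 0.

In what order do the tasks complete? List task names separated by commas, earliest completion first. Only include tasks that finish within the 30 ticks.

completion order = D, A, C, H, E, F

t=0: queue=[A,F] q_used=0 → run A
t=1: queue=[A,F] q_used=1 → run A
t=2: queue=[F,A,C] q_used=0 → run F
t=3: queue=[F,A,C,D,E,H] q_used=1 → run F
t=4: queue=[A,C,D,E,H,F] q_used=0 → run A
t=5: queue=[A,C,D,E,H,F] q_used=1 → run A
t=6: queue=[C,D,E,H,F,A] q_used=0 → run C
t=7: queue=[C,D,E,H,F,A] q_used=1 → run C
t=8: queue=[D,E,H,F,A,C] q_used=0 → run D
t=9: queue=[D,E,H,F,A,C] q_used=1 → run D
t=10: queue=[E,H,F,A,C] q_used=0 → run E
t=11: queue=[E,H,F,A,C] q_used=1 → run E
t=12: queue=[H,F,A,C,E] q_used=0 → run H
t=13: queue=[H,F,A,C,E] q_used=1 → run H
t=14: queue=[F,A,C,E,H] q_used=0 → run F
t=15: queue=[F,A,C,E,H] q_used=1 → run F
t=16: queue=[A,C,E,H,F] q_used=0 → run A
t=17: queue=[A,C,E,H,F] q_used=1 → run A
t=18: queue=[C,E,H,F] q_used=0 → run C
t=19: queue=[E,H,F] q_used=0 → run E
t=20: queue=[E,H,F] q_used=1 → run E
t=21: queue=[H,F,E] q_used=0 → run H
t=22: queue=[H,F,E] q_used=1 → run H
t=23: queue=[F,E] q_used=0 → run F
t=24: queue=[F,E] q_used=1 → run F
t=25: queue=[E,F] q_used=0 → run E
t=26: queue=[F] q_used=0 → run F
t=27: (idle)
t=28: (idle)
t=29: (idle)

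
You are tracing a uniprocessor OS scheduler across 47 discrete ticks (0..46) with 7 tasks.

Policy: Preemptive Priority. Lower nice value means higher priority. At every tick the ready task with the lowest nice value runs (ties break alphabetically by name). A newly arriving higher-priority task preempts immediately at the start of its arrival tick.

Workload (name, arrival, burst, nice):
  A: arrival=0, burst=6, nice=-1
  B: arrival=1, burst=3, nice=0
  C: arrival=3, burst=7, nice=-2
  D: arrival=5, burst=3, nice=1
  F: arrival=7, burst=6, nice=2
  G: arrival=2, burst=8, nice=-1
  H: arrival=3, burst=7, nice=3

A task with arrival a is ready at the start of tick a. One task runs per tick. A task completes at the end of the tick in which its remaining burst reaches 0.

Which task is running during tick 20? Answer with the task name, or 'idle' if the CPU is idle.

running at tick 20 = G

t=0: ready={A} → run A
t=1: ready={A,B} → run A
t=2: ready={A,B,G} → run A
t=3: ready={A,B,C,G,H} → run C
t=4: ready={A,B,C,G,H} → run C
t=5: ready={A,B,C,D,G,H} → run C
t=6: ready={A,B,C,D,G,H} → run C
t=7: ready={A,B,C,D,F,G,H} → run C
t=8: ready={A,B,C,D,F,G,H} → run C
t=9: ready={A,B,C,D,F,G,H} → run C
t=10: ready={A,B,D,F,G,H} → run A
t=11: ready={A,B,D,F,G,H} → run A
t=12: ready={A,B,D,F,G,H} → run A
t=13: ready={B,D,F,G,H} → run G
t=14: ready={B,D,F,G,H} → run G
t=15: ready={B,D,F,G,H} → run G
t=16: ready={B,D,F,G,H} → run G
t=17: ready={B,D,F,G,H} → run G
t=18: ready={B,D,F,G,H} → run G
t=19: ready={B,D,F,G,H} → run G
t=20: ready={B,D,F,G,H} → run G
t=21: ready={B,D,F,H} → run B
t=22: ready={B,D,F,H} → run B
t=23: ready={B,D,F,H} → run B
t=24: ready={D,F,H} → run D
t=25: ready={D,F,H} → run D
t=26: ready={D,F,H} → run D
t=27: ready={F,H} → run F
t=28: ready={F,H} → run F
t=29: ready={F,H} → run F
t=30: ready={F,H} → run F
t=31: ready={F,H} → run F
t=32: ready={F,H} → run F
t=33: ready={H} → run H
t=34: ready={H} → run H
t=35: ready={H} → run H
t=36: ready={H} → run H
t=37: ready={H} → run H
t=38: ready={H} → run H
t=39: ready={H} → run H
t=40: (idle)
t=41: (idle)
t=42: (idle)
t=43: (idle)
t=44: (idle)
t=45: (idle)
t=46: (idle)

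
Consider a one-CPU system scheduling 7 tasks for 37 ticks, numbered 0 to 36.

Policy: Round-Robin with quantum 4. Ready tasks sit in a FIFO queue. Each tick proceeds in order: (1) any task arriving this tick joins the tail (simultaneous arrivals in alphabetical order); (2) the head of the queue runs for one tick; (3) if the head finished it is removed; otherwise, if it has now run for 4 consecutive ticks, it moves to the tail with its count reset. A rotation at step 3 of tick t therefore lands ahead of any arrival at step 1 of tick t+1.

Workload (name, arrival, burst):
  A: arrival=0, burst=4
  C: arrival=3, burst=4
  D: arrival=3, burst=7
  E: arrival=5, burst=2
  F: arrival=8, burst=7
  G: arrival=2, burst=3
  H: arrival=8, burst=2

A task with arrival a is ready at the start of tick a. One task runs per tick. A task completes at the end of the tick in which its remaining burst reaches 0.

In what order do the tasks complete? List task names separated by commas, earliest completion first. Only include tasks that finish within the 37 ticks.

t=0: queue=[A] q_used=0 → run A
t=1: queue=[A] q_used=1 → run A
t=2: queue=[A,G] q_used=2 → run A
t=3: queue=[A,G,C,D] q_used=3 → run A
t=4: queue=[G,C,D] q_used=0 → run G
t=5: queue=[G,C,D,E] q_used=1 → run G
t=6: queue=[G,C,D,E] q_used=2 → run G
t=7: queue=[C,D,E] q_used=0 → run C
t=8: queue=[C,D,E,F,H] q_used=1 → run C
t=9: queue=[C,D,E,F,H] q_used=2 → run C
t=10: queue=[C,D,E,F,H] q_used=3 → run C
t=11: queue=[D,E,F,H] q_used=0 → run D
t=12: queue=[D,E,F,H] q_used=1 → run D
t=13: queue=[D,E,F,H] q_used=2 → run D
t=14: queue=[D,E,F,H] q_used=3 → run D
t=15: queue=[E,F,H,D] q_used=0 → run E
t=16: queue=[E,F,H,D] q_used=1 → run E
t=17: queue=[F,H,D] q_used=0 → run F
t=18: queue=[F,H,D] q_used=1 → run F
t=19: queue=[F,H,D] q_used=2 → run F
t=20: queue=[F,H,D] q_used=3 → run F
t=21: queue=[H,D,F] q_used=0 → run H
t=22: queue=[H,D,F] q_used=1 → run H
t=23: queue=[D,F] q_used=0 → run D
t=24: queue=[D,F] q_used=1 → run D
t=25: queue=[D,F] q_used=2 → run D
t=26: queue=[F] q_used=0 → run F
t=27: queue=[F] q_used=1 → run F
t=28: queue=[F] q_used=2 → run F
t=29: (idle)
t=30: (idle)
t=31: (idle)
t=32: (idle)
t=33: (idle)
t=34: (idle)
t=35: (idle)
t=36: (idle)

completion order = A, G, C, E, H, D, F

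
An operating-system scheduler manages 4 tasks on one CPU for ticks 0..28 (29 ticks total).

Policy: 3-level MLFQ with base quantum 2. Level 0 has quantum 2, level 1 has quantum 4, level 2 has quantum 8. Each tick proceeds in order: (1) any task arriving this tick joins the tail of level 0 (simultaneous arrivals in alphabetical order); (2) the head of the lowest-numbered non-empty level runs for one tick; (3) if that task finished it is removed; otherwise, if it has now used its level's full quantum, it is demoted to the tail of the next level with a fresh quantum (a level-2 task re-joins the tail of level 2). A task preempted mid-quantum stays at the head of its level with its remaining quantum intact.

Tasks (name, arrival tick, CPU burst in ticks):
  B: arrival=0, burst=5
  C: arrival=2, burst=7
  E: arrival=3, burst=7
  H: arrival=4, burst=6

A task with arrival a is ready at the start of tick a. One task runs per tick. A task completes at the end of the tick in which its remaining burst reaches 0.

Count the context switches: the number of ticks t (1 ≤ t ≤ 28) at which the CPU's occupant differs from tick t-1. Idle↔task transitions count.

t=0: L0/L1/L2 = B/-/- → run B
t=1: L0/L1/L2 = B/-/- → run B
t=2: L0/L1/L2 = C/B/- → run C
t=3: L0/L1/L2 = CE/B/- → run C
t=4: L0/L1/L2 = EH/BC/- → run E
t=5: L0/L1/L2 = EH/BC/- → run E
t=6: L0/L1/L2 = H/BCE/- → run H
t=7: L0/L1/L2 = H/BCE/- → run H
t=8: L0/L1/L2 = -/BCEH/- → run B
t=9: L0/L1/L2 = -/BCEH/- → run B
t=10: L0/L1/L2 = -/BCEH/- → run B
t=11: L0/L1/L2 = -/CEH/- → run C
t=12: L0/L1/L2 = -/CEH/- → run C
t=13: L0/L1/L2 = -/CEH/- → run C
t=14: L0/L1/L2 = -/CEH/- → run C
t=15: L0/L1/L2 = -/EH/C → run E
t=16: L0/L1/L2 = -/EH/C → run E
t=17: L0/L1/L2 = -/EH/C → run E
t=18: L0/L1/L2 = -/EH/C → run E
t=19: L0/L1/L2 = -/H/CE → run H
t=20: L0/L1/L2 = -/H/CE → run H
t=21: L0/L1/L2 = -/H/CE → run H
t=22: L0/L1/L2 = -/H/CE → run H
t=23: L0/L1/L2 = -/-/CE → run C
t=24: L0/L1/L2 = -/-/E → run E
t=25: (idle)
t=26: (idle)
t=27: (idle)
t=28: (idle)

context switches = 10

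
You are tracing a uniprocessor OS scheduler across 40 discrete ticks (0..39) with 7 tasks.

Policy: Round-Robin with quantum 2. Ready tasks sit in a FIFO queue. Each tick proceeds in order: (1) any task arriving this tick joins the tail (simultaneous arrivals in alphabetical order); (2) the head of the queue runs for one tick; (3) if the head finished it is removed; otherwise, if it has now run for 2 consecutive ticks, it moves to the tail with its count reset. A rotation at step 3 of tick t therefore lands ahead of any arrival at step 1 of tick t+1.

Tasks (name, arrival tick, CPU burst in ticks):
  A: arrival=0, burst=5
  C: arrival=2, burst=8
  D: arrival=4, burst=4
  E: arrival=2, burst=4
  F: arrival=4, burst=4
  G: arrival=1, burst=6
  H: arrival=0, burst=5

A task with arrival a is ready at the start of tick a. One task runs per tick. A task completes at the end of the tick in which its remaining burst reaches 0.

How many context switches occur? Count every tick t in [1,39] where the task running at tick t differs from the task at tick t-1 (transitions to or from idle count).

context switches = 18

t=0: queue=[A,H] q_used=0 → run A
t=1: queue=[A,H,G] q_used=1 → run A
t=2: queue=[H,G,A,C,E] q_used=0 → run H
t=3: queue=[H,G,A,C,E] q_used=1 → run H
t=4: queue=[G,A,C,E,H,D,F] q_used=0 → run G
t=5: queue=[G,A,C,E,H,D,F] q_used=1 → run G
t=6: queue=[A,C,E,H,D,F,G] q_used=0 → run A
t=7: queue=[A,C,E,H,D,F,G] q_used=1 → run A
t=8: queue=[C,E,H,D,F,G,A] q_used=0 → run C
t=9: queue=[C,E,H,D,F,G,A] q_used=1 → run C
t=10: queue=[E,H,D,F,G,A,C] q_used=0 → run E
t=11: queue=[E,H,D,F,G,A,C] q_used=1 → run E
t=12: queue=[H,D,F,G,A,C,E] q_used=0 → run H
t=13: queue=[H,D,F,G,A,C,E] q_used=1 → run H
t=14: queue=[D,F,G,A,C,E,H] q_used=0 → run D
t=15: queue=[D,F,G,A,C,E,H] q_used=1 → run D
t=16: queue=[F,G,A,C,E,H,D] q_used=0 → run F
t=17: queue=[F,G,A,C,E,H,D] q_used=1 → run F
t=18: queue=[G,A,C,E,H,D,F] q_used=0 → run G
t=19: queue=[G,A,C,E,H,D,F] q_used=1 → run G
t=20: queue=[A,C,E,H,D,F,G] q_used=0 → run A
t=21: queue=[C,E,H,D,F,G] q_used=0 → run C
t=22: queue=[C,E,H,D,F,G] q_used=1 → run C
t=23: queue=[E,H,D,F,G,C] q_used=0 → run E
t=24: queue=[E,H,D,F,G,C] q_used=1 → run E
t=25: queue=[H,D,F,G,C] q_used=0 → run H
t=26: queue=[D,F,G,C] q_used=0 → run D
t=27: queue=[D,F,G,C] q_used=1 → run D
t=28: queue=[F,G,C] q_used=0 → run F
t=29: queue=[F,G,C] q_used=1 → run F
t=30: queue=[G,C] q_used=0 → run G
t=31: queue=[G,C] q_used=1 → run G
t=32: queue=[C] q_used=0 → run C
t=33: queue=[C] q_used=1 → run C
t=34: queue=[C] q_used=0 → run C
t=35: queue=[C] q_used=1 → run C
t=36: (idle)
t=37: (idle)
t=38: (idle)
t=39: (idle)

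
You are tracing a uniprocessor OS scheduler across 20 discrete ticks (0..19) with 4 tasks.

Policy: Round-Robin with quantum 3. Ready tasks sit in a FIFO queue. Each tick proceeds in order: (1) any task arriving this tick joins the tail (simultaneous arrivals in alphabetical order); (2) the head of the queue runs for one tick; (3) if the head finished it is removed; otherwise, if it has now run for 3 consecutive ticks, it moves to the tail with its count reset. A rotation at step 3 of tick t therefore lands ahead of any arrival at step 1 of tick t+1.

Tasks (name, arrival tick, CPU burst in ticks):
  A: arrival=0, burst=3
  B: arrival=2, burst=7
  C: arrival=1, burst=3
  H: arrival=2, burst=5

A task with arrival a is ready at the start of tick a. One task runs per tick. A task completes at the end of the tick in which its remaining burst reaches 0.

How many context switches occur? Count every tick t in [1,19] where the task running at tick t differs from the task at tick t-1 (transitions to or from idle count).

context switches = 7

t=0: queue=[A] q_used=0 → run A
t=1: queue=[A,C] q_used=1 → run A
t=2: queue=[A,C,B,H] q_used=2 → run A
t=3: queue=[C,B,H] q_used=0 → run C
t=4: queue=[C,B,H] q_used=1 → run C
t=5: queue=[C,B,H] q_used=2 → run C
t=6: queue=[B,H] q_used=0 → run B
t=7: queue=[B,H] q_used=1 → run B
t=8: queue=[B,H] q_used=2 → run B
t=9: queue=[H,B] q_used=0 → run H
t=10: queue=[H,B] q_used=1 → run H
t=11: queue=[H,B] q_used=2 → run H
t=12: queue=[B,H] q_used=0 → run B
t=13: queue=[B,H] q_used=1 → run B
t=14: queue=[B,H] q_used=2 → run B
t=15: queue=[H,B] q_used=0 → run H
t=16: queue=[H,B] q_used=1 → run H
t=17: queue=[B] q_used=0 → run B
t=18: (idle)
t=19: (idle)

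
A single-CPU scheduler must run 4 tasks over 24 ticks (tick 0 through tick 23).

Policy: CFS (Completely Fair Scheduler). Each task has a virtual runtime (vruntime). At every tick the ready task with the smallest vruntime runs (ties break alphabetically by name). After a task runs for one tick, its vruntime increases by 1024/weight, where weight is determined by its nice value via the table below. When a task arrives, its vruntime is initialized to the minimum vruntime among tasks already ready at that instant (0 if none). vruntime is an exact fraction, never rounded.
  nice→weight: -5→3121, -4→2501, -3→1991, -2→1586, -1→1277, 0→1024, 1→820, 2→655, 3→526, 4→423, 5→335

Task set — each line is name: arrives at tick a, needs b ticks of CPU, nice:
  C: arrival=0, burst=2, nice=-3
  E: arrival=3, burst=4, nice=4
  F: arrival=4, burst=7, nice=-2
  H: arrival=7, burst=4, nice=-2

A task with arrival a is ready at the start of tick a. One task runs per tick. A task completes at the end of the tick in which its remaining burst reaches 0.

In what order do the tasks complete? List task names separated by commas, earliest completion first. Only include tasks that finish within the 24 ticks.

completion order = C, H, F, E

t=0: vr[C=0] → run C
t=1: vr[C=1024/1991] → run C
t=2: (idle)
t=3: vr[E=0] → run E
t=4: vr[E=1024/423 F=1024/423] → run E
t=5: vr[E=2048/423 F=1024/423] → run F
t=6: vr[E=2048/423 F=1028608/335439] → run F
t=7: vr[E=2048/423 F=1245184/335439 H=1245184/335439] → run F
t=8: vr[E=2048/423 F=1461760/335439 H=1245184/335439] → run H
t=9: vr[E=2048/423 F=1461760/335439 H=1461760/335439] → run F
t=10: vr[E=2048/423 F=1678336/335439 H=1461760/335439] → run H
t=11: vr[E=2048/423 F=1678336/335439 H=1678336/335439] → run E
t=12: vr[E=1024/141 F=1678336/335439 H=1678336/335439] → run F
t=13: vr[E=1024/141 F=1894912/335439 H=1678336/335439] → run H
t=14: vr[E=1024/141 F=1894912/335439 H=1894912/335439] → run F
t=15: vr[E=1024/141 F=2111488/335439 H=1894912/335439] → run H
t=16: vr[E=1024/141 F=2111488/335439] → run F
t=17: vr[E=1024/141] → run E
t=18: (idle)
t=19: (idle)
t=20: (idle)
t=21: (idle)
t=22: (idle)
t=23: (idle)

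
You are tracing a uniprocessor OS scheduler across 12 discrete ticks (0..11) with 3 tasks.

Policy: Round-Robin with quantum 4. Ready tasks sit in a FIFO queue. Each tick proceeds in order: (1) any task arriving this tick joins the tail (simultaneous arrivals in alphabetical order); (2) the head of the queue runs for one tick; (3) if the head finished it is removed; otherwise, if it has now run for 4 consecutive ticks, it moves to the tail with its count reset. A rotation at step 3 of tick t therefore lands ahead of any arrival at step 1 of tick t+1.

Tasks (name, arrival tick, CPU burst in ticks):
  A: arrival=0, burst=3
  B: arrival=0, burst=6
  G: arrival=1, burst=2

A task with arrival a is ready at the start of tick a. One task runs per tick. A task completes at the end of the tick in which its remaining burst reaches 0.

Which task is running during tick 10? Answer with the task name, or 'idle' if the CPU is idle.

t=0: queue=[A,B] q_used=0 → run A
t=1: queue=[A,B,G] q_used=1 → run A
t=2: queue=[A,B,G] q_used=2 → run A
t=3: queue=[B,G] q_used=0 → run B
t=4: queue=[B,G] q_used=1 → run B
t=5: queue=[B,G] q_used=2 → run B
t=6: queue=[B,G] q_used=3 → run B
t=7: queue=[G,B] q_used=0 → run G
t=8: queue=[G,B] q_used=1 → run G
t=9: queue=[B] q_used=0 → run B
t=10: queue=[B] q_used=1 → run B
t=11: (idle)

running at tick 10 = B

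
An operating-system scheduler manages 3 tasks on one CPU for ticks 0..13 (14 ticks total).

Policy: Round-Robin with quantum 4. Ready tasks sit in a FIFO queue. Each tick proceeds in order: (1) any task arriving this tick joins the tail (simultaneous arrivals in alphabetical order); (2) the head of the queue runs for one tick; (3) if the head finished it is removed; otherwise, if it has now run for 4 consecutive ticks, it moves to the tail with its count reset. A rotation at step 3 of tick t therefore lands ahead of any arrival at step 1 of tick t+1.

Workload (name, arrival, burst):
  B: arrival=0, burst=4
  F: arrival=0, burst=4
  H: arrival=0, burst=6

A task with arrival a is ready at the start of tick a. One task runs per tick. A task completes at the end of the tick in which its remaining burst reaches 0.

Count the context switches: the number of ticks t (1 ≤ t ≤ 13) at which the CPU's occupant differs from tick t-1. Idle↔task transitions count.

context switches = 2

t=0: queue=[B,F,H] q_used=0 → run B
t=1: queue=[B,F,H] q_used=1 → run B
t=2: queue=[B,F,H] q_used=2 → run B
t=3: queue=[B,F,H] q_used=3 → run B
t=4: queue=[F,H] q_used=0 → run F
t=5: queue=[F,H] q_used=1 → run F
t=6: queue=[F,H] q_used=2 → run F
t=7: queue=[F,H] q_used=3 → run F
t=8: queue=[H] q_used=0 → run H
t=9: queue=[H] q_used=1 → run H
t=10: queue=[H] q_used=2 → run H
t=11: queue=[H] q_used=3 → run H
t=12: queue=[H] q_used=0 → run H
t=13: queue=[H] q_used=1 → run H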